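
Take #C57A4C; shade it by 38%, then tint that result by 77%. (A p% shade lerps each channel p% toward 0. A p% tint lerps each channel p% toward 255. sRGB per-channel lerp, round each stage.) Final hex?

#E0D6CF

#C57A4C is rgb(197, 122, 76).
Lerp each channel 38% toward 0:
  R: 197 − 74.86 = 122.14 → 122
  G: 122 − 46.36 = 75.64 → 76
  B: 76 + 0.38×(0−76) = 76 − 28.88 = 47.12 → 47
After the shade: rgb(122, 76, 47) = #7A4C2F.
Lerp each channel 77% toward 255:
  R: 122 + 102.41 = 224.41 → 224
  G: 76 + 137.83 = 213.83 → 214
  B: 47 + 0.77×(255−47) = 47 + 160.16 = 207.16 → 207
rgb(224, 214, 207) = #E0D6CF.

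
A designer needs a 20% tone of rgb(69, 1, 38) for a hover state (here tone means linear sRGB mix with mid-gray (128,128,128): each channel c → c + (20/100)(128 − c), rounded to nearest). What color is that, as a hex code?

#511A38

Lerp each channel 20% toward 128:
  R: 69 + 11.8 = 80.8 → 81
  G: 1 + 0.2×(128−1) = 1 + 25.4 = 26.4 → 26
  B: 38 + 0.2×(128−38) = 38 + 18 = 56 → 56
rgb(81, 26, 56) = #511A38.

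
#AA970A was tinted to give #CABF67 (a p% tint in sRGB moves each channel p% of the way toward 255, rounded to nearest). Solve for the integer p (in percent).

38%

#AA970A is rgb(170, 151, 10); #CABF67 is rgb(202, 191, 103).
On the B channel (widest range): 103 ≈ 10 + (p/100)(255 − 10), so p ≈ 100×(103 − 10)/(255 − 10) = 9300/245 = 37.96.
p = 38 reproduces all three channels after rounding.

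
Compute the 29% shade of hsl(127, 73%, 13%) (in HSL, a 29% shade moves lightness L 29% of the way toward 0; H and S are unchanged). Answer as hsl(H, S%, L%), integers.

hsl(127, 73%, 9%)

L moves 29% from 13 toward 0: 13 − 3.77 = 9.23 → 9.
H and S are unchanged.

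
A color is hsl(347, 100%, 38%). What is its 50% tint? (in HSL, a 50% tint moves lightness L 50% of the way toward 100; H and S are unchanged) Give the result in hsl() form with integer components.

L moves 50% from 38 toward 100: 38 + 31 = 69 → 69.
H and S are unchanged.

hsl(347, 100%, 69%)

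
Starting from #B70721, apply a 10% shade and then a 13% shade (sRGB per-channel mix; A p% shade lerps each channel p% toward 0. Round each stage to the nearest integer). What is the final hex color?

#90051A

#B70721 is rgb(183, 7, 33).
Lerp each channel 10% toward 0:
  R: 183 + 0.1×(0−183) = 183 − 18.3 = 164.7 → 165
  G: 7 + 0.1×(0−7) = 7 − 0.7 = 6.3 → 6
  B: 33 − 3.3 = 29.7 → 30
After the shade: rgb(165, 6, 30) = #A5061E.
A 13% shade moves each channel 13% toward 0:
  R: 165 + 0.13×(0−165) = 165 − 21.45 = 143.55 → 144
  G: 6 + 0.13×(0−6) = 6 − 0.78 = 5.22 → 5
  B: 30 + 0.13×(0−30) = 30 − 3.9 = 26.1 → 26
rgb(144, 5, 26) = #90051A.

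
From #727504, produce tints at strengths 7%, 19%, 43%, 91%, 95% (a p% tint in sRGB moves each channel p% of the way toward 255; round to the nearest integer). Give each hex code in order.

#7C7F16, #8D8F34, #AFB070, #F2F3E8, #F8F8F2

#727504 is rgb(114, 117, 4).
7%: (114 + 9.87 = 123.87→124, 117 + 9.66 = 126.66→127, 4 + 17.57 = 21.57→22) → #7C7F16
19%: (114 + 26.79 = 140.79→141, 117 + 26.22 = 143.22→143, 4 + 47.69 = 51.69→52) → #8D8F34
43%: (114 + 60.63 = 174.63→175, 117 + 59.34 = 176.34→176, 4 + 107.93 = 111.93→112) → #AFB070
91%: (114 + 128.31 = 242.31→242, 117 + 125.58 = 242.58→243, 4 + 228.41 = 232.41→232) → #F2F3E8
95%: (114 + 133.95 = 247.95→248, 117 + 131.1 = 248.1→248, 4 + 238.45 = 242.45→242) → #F8F8F2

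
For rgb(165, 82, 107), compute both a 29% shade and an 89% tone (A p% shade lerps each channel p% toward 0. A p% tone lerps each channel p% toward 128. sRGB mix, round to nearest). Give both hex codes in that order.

29% shade:
  R: 165 + 0.29×(0−165) = 165 − 47.85 = 117.15 → 117
  G: 82 + 0.29×(0−82) = 82 − 23.78 = 58.22 → 58
  B: 107 − 31.03 = 75.97 → 76
  → #753A4C
89% tone:
  R: 165 + 0.89×(128−165) = 165 − 32.93 = 132.07 → 132
  G: 82 + 0.89×(128−82) = 82 + 40.94 = 122.94 → 123
  B: 107 + 18.69 = 125.69 → 126
  → #847B7E

#753A4C, #847B7E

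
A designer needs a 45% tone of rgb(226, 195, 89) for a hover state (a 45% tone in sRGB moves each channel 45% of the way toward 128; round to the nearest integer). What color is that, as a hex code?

#B6A56B

A 45% tone moves each channel 45% toward 128:
  R: 226 + 0.45×(128−226) = 226 − 44.1 = 181.9 → 182
  G: 195 + 0.45×(128−195) = 195 − 30.15 = 164.85 → 165
  B: 89 + 0.45×(128−89) = 89 + 17.55 = 106.55 → 107
rgb(182, 165, 107) = #B6A56B.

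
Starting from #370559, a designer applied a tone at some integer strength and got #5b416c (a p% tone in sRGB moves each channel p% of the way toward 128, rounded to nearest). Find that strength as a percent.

#370559 is rgb(55, 5, 89); #5b416c is rgb(91, 65, 108).
On the G channel (widest range): 65 ≈ 5 + (p/100)(128 − 5), so p ≈ 100×(65 − 5)/(128 − 5) = 6000/123 = 48.78.
p = 49 reproduces all three channels after rounding.

49%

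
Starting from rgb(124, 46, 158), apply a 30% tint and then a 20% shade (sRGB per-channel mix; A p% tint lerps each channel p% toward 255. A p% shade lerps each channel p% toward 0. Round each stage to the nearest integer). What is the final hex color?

#825796

A 30% tint moves each channel 30% toward 255:
  R: 124 + 39.3 = 163.3 → 163
  G: 46 + 62.7 = 108.7 → 109
  B: 158 + 29.1 = 187.1 → 187
After the tint: rgb(163, 109, 187) = #A36DBB.
Lerp each channel 20% toward 0:
  R: 163 + 0.2×(0−163) = 163 − 32.6 = 130.4 → 130
  G: 109 + 0.2×(0−109) = 109 − 21.8 = 87.2 → 87
  B: 187 + 0.2×(0−187) = 187 − 37.4 = 149.6 → 150
rgb(130, 87, 150) = #825796.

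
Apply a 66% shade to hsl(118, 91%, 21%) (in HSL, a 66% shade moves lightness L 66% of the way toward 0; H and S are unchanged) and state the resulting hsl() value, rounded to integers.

hsl(118, 91%, 7%)

L moves 66% from 21 toward 0: 21 − 13.86 = 7.14 → 7.
H and S are unchanged.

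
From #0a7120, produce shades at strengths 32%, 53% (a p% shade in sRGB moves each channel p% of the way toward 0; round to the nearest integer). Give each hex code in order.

#074d16, #05350f

#0a7120 is rgb(10, 113, 32).
32%: (10 − 3.2 = 6.8→7, 113 − 36.16 = 76.84→77, 32 − 10.24 = 21.76→22) → #074d16
53%: (10 − 5.3 = 4.7→5, 113 − 59.89 = 53.11→53, 32 − 16.96 = 15.04→15) → #05350f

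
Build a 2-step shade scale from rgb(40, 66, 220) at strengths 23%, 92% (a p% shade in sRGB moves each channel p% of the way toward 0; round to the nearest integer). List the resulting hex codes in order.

#1F33A9, #030512

23%: (40 − 9.2 = 30.8→31, 66 − 15.18 = 50.82→51, 220 − 50.6 = 169.4→169) → #1F33A9
92%: (40 − 36.8 = 3.2→3, 66 − 60.72 = 5.28→5, 220 − 202.4 = 17.6→18) → #030512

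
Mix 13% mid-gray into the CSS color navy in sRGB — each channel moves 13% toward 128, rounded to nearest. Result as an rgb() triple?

CSS navy is rgb(0, 0, 128).
A 13% tone moves each channel 13% toward 128:
  R: 0 + 16.64 = 16.64 → 17
  G: 0 + 0.13×(128−0) = 0 + 16.64 = 16.64 → 17
  B: 128 + 0 = 128 → 128

rgb(17, 17, 128)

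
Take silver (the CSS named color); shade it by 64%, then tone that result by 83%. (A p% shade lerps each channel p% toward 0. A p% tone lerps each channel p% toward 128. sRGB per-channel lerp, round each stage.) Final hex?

CSS silver is rgb(192, 192, 192).
Lerp each channel 64% toward 0:
  R: 192 + 0.64×(0−192) = 192 − 122.88 = 69.12 → 69
  G: 192 + 0.64×(0−192) = 192 − 122.88 = 69.12 → 69
  B: 192 − 122.88 = 69.12 → 69
After the shade: rgb(69, 69, 69) = #454545.
Per channel, c → c + 0.83(128 − c):
  R: 69 + 0.83×(128−69) = 69 + 48.97 = 117.97 → 118
  G: 69 + 48.97 = 117.97 → 118
  B: 69 + 48.97 = 117.97 → 118
rgb(118, 118, 118) = #767676.

#767676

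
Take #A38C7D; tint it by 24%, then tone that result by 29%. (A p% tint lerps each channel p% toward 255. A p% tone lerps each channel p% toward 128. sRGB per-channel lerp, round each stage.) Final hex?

#A89C94

#A38C7D is rgb(163, 140, 125).
Per channel, c → c + 0.24(255 − c):
  R: 163 + 0.24×(255−163) = 163 + 22.08 = 185.08 → 185
  G: 140 + 0.24×(255−140) = 140 + 27.6 = 167.6 → 168
  B: 125 + 31.2 = 156.2 → 156
After the tint: rgb(185, 168, 156) = #B9A89C.
Per channel, c → c + 0.29(128 − c):
  R: 185 + 0.29×(128−185) = 185 − 16.53 = 168.47 → 168
  G: 168 − 11.6 = 156.4 → 156
  B: 156 + 0.29×(128−156) = 156 − 8.12 = 147.88 → 148
rgb(168, 156, 148) = #A89C94.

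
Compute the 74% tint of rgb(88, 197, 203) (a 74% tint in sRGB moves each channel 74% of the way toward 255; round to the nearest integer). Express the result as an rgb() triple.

rgb(212, 240, 241)

Lerp each channel 74% toward 255:
  R: 88 + 123.58 = 211.58 → 212
  G: 197 + 0.74×(255−197) = 197 + 42.92 = 239.92 → 240
  B: 203 + 0.74×(255−203) = 203 + 38.48 = 241.48 → 241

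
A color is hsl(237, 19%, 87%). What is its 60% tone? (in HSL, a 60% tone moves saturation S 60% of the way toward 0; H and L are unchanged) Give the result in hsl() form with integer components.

hsl(237, 8%, 87%)

S moves 60% from 19 toward 0: 19 − 11.4 = 7.6 → 8.
H and L are unchanged.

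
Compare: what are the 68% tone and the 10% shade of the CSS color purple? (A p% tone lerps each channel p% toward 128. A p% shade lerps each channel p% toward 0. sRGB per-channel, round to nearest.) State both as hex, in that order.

CSS purple is rgb(128, 0, 128).
68% tone:
  R: 128 + 0.68×(128−128) = 128 + 0 = 128 → 128
  G: 0 + 0.68×(128−0) = 0 + 87.04 = 87.04 → 87
  B: 128 + 0.68×(128−128) = 128 + 0 = 128 → 128
  → #805780
10% shade:
  R: 128 + 0.1×(0−128) = 128 − 12.8 = 115.2 → 115
  G: 0 + 0.1×(0−0) = 0 + 0 = 0 → 0
  B: 128 + 0.1×(0−128) = 128 − 12.8 = 115.2 → 115
  → #730073

#805780, #730073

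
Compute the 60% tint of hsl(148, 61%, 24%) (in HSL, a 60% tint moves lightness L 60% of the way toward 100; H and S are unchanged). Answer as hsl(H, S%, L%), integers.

L moves 60% from 24 toward 100: 24 + 45.6 = 69.6 → 70.
H and S are unchanged.

hsl(148, 61%, 70%)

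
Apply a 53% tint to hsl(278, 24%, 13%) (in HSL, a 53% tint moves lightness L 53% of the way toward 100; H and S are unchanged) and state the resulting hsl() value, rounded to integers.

hsl(278, 24%, 59%)

L moves 53% from 13 toward 100: 13 + 46.11 = 59.11 → 59.
H and S are unchanged.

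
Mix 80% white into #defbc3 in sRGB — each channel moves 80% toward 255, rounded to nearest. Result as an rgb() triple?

#defbc3 is rgb(222, 251, 195).
Lerp each channel 80% toward 255:
  R: 222 + 0.8×(255−222) = 222 + 26.4 = 248.4 → 248
  G: 251 + 3.2 = 254.2 → 254
  B: 195 + 0.8×(255−195) = 195 + 48 = 243 → 243

rgb(248, 254, 243)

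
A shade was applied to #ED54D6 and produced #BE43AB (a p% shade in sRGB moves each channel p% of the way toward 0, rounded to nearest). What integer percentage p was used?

20%

#ED54D6 is rgb(237, 84, 214); #BE43AB is rgb(190, 67, 171).
On the R channel (widest range): 190 ≈ 237 + (p/100)(0 − 237), so p ≈ 100×(190 − 237)/(0 − 237) = -4700/-237 = 19.83.
p = 20 reproduces all three channels after rounding.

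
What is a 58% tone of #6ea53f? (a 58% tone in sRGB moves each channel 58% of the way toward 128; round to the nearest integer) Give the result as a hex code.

#789065

#6ea53f is rgb(110, 165, 63).
Lerp each channel 58% toward 128:
  R: 110 + 0.58×(128−110) = 110 + 10.44 = 120.44 → 120
  G: 165 + 0.58×(128−165) = 165 − 21.46 = 143.54 → 144
  B: 63 + 0.58×(128−63) = 63 + 37.7 = 100.7 → 101
rgb(120, 144, 101) = #789065.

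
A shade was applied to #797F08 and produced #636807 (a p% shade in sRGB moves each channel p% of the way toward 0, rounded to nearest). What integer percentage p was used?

#797F08 is rgb(121, 127, 8); #636807 is rgb(99, 104, 7).
On the G channel (widest range): 104 ≈ 127 + (p/100)(0 − 127), so p ≈ 100×(104 − 127)/(0 − 127) = -2300/-127 = 18.11.
p = 18 reproduces all three channels after rounding.

18%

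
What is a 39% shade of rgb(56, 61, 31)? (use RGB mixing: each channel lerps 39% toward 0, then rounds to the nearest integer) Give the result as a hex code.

Lerp each channel 39% toward 0:
  R: 56 − 21.84 = 34.16 → 34
  G: 61 + 0.39×(0−61) = 61 − 23.79 = 37.21 → 37
  B: 31 − 12.09 = 18.91 → 19
rgb(34, 37, 19) = #222513.

#222513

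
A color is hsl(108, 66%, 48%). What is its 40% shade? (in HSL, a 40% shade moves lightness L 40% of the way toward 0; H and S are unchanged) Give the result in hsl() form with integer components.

L moves 40% from 48 toward 0: 48 − 19.2 = 28.8 → 29.
H and S are unchanged.

hsl(108, 66%, 29%)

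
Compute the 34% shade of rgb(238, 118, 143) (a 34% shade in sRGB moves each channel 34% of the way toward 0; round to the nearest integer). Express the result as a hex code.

Per channel, c → c + 0.34(0 − c):
  R: 238 + 0.34×(0−238) = 238 − 80.92 = 157.08 → 157
  G: 118 − 40.12 = 77.88 → 78
  B: 143 − 48.62 = 94.38 → 94
rgb(157, 78, 94) = #9D4E5E.

#9D4E5E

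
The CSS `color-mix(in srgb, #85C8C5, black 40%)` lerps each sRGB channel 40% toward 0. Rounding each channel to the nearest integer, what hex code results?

#85C8C5 is rgb(133, 200, 197).
Per channel, c → c + 0.4(0 − c):
  R: 133 − 53.2 = 79.8 → 80
  G: 200 − 80 = 120 → 120
  B: 197 + 0.4×(0−197) = 197 − 78.8 = 118.2 → 118
rgb(80, 120, 118) = #507876.

#507876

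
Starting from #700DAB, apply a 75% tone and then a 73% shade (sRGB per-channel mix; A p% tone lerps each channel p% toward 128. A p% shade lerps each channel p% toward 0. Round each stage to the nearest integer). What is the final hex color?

#700DAB is rgb(112, 13, 171).
Lerp each channel 75% toward 128:
  R: 112 + 12 = 124 → 124
  G: 13 + 0.75×(128−13) = 13 + 86.25 = 99.25 → 99
  B: 171 + 0.75×(128−171) = 171 − 32.25 = 138.75 → 139
After the tone: rgb(124, 99, 139) = #7C638B.
Lerp each channel 73% toward 0:
  R: 124 − 90.52 = 33.48 → 33
  G: 99 − 72.27 = 26.73 → 27
  B: 139 − 101.47 = 37.53 → 38
rgb(33, 27, 38) = #211B26.

#211B26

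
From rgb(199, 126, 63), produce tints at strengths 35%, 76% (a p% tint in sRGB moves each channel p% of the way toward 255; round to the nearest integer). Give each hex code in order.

#dbab82, #f2e0d1

35%: (199 + 19.6 = 218.6→219, 126 + 45.15 = 171.15→171, 63 + 67.2 = 130.2→130) → #dbab82
76%: (199 + 42.56 = 241.56→242, 126 + 98.04 = 224.04→224, 63 + 145.92 = 208.92→209) → #f2e0d1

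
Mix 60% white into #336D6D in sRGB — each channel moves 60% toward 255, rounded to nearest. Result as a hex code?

#ADC5C5

#336D6D is rgb(51, 109, 109).
Per channel, c → c + 0.6(255 − c):
  R: 51 + 122.4 = 173.4 → 173
  G: 109 + 0.6×(255−109) = 109 + 87.6 = 196.6 → 197
  B: 109 + 0.6×(255−109) = 109 + 87.6 = 196.6 → 197
rgb(173, 197, 197) = #ADC5C5.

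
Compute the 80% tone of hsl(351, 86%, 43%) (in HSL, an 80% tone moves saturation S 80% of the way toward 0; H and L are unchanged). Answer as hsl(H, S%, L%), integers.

S moves 80% from 86 toward 0: 86 − 68.8 = 17.2 → 17.
H and L are unchanged.

hsl(351, 17%, 43%)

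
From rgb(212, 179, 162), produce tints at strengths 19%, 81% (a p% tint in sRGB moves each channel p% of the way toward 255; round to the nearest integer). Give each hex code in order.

19%: (212 + 8.17 = 220.17→220, 179 + 14.44 = 193.44→193, 162 + 17.67 = 179.67→180) → #dcc1b4
81%: (212 + 34.83 = 246.83→247, 179 + 61.56 = 240.56→241, 162 + 75.33 = 237.33→237) → #f7f1ed

#dcc1b4, #f7f1ed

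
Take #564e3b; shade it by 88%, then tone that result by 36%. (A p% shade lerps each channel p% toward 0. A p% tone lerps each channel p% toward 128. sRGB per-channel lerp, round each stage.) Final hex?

#564e3b is rgb(86, 78, 59).
Per channel, c → c + 0.88(0 − c):
  R: 86 + 0.88×(0−86) = 86 − 75.68 = 10.32 → 10
  G: 78 − 68.64 = 9.36 → 9
  B: 59 − 51.92 = 7.08 → 7
After the shade: rgb(10, 9, 7) = #0a0907.
A 36% tone moves each channel 36% toward 128:
  R: 10 + 42.48 = 52.48 → 52
  G: 9 + 42.84 = 51.84 → 52
  B: 7 + 0.36×(128−7) = 7 + 43.56 = 50.56 → 51
rgb(52, 52, 51) = #343433.

#343433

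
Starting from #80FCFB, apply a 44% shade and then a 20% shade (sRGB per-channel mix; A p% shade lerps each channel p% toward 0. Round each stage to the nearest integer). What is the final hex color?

#3A7171

#80FCFB is rgb(128, 252, 251).
Lerp each channel 44% toward 0:
  R: 128 + 0.44×(0−128) = 128 − 56.32 = 71.68 → 72
  G: 252 − 110.88 = 141.12 → 141
  B: 251 − 110.44 = 140.56 → 141
After the shade: rgb(72, 141, 141) = #488D8D.
A 20% shade moves each channel 20% toward 0:
  R: 72 − 14.4 = 57.6 → 58
  G: 141 − 28.2 = 112.8 → 113
  B: 141 + 0.2×(0−141) = 141 − 28.2 = 112.8 → 113
rgb(58, 113, 113) = #3A7171.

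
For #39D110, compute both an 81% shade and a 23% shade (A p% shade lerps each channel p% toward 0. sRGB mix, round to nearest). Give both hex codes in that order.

#39D110 is rgb(57, 209, 16).
81% shade:
  R: 57 + 0.81×(0−57) = 57 − 46.17 = 10.83 → 11
  G: 209 − 169.29 = 39.71 → 40
  B: 16 + 0.81×(0−16) = 16 − 12.96 = 3.04 → 3
  → #0B2803
23% shade:
  R: 57 + 0.23×(0−57) = 57 − 13.11 = 43.89 → 44
  G: 209 + 0.23×(0−209) = 209 − 48.07 = 160.93 → 161
  B: 16 + 0.23×(0−16) = 16 − 3.68 = 12.32 → 12
  → #2CA10C

#0B2803, #2CA10C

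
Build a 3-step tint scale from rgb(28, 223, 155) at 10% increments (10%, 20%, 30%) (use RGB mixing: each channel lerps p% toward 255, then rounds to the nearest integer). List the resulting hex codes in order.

10%: (28 + 22.7 = 50.7→51, 223 + 3.2 = 226.2→226, 155 + 10 = 165→165) → #33e2a5
20%: (28 + 45.4 = 73.4→73, 223 + 6.4 = 229.4→229, 155 + 20 = 175→175) → #49e5af
30%: (28 + 68.1 = 96.1→96, 223 + 9.6 = 232.6→233, 155 + 30 = 185→185) → #60e9b9

#33e2a5, #49e5af, #60e9b9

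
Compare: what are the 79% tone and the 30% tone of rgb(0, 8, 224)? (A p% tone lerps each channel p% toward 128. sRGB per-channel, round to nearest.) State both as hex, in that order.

79% tone:
  R: 0 + 0.79×(128−0) = 0 + 101.12 = 101.12 → 101
  G: 8 + 0.79×(128−8) = 8 + 94.8 = 102.8 → 103
  B: 224 − 75.84 = 148.16 → 148
  → #656794
30% tone:
  R: 0 + 0.3×(128−0) = 0 + 38.4 = 38.4 → 38
  G: 8 + 36 = 44 → 44
  B: 224 + 0.3×(128−224) = 224 − 28.8 = 195.2 → 195
  → #262CC3

#656794, #262CC3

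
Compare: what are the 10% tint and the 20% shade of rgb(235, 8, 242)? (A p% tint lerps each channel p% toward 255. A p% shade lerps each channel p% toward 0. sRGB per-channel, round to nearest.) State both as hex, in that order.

#ED21F3, #BC06C2

10% tint:
  R: 235 + 0.1×(255−235) = 235 + 2 = 237 → 237
  G: 8 + 24.7 = 32.7 → 33
  B: 242 + 1.3 = 243.3 → 243
  → #ED21F3
20% shade:
  R: 235 + 0.2×(0−235) = 235 − 47 = 188 → 188
  G: 8 − 1.6 = 6.4 → 6
  B: 242 + 0.2×(0−242) = 242 − 48.4 = 193.6 → 194
  → #BC06C2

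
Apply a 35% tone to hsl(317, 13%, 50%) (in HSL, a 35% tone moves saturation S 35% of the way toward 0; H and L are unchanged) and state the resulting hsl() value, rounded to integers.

hsl(317, 8%, 50%)

S moves 35% from 13 toward 0: 13 − 4.55 = 8.45 → 8.
H and L are unchanged.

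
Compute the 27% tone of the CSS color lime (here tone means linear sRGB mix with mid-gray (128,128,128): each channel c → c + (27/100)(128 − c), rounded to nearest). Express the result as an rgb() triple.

rgb(35, 221, 35)

CSS lime is rgb(0, 255, 0).
Lerp each channel 27% toward 128:
  R: 0 + 34.56 = 34.56 → 35
  G: 255 + 0.27×(128−255) = 255 − 34.29 = 220.71 → 221
  B: 0 + 0.27×(128−0) = 0 + 34.56 = 34.56 → 35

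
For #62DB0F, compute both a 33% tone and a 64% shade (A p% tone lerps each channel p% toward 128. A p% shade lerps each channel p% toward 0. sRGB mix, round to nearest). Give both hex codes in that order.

#62DB0F is rgb(98, 219, 15).
33% tone:
  R: 98 + 9.9 = 107.9 → 108
  G: 219 − 30.03 = 188.97 → 189
  B: 15 + 0.33×(128−15) = 15 + 37.29 = 52.29 → 52
  → #6CBD34
64% shade:
  R: 98 + 0.64×(0−98) = 98 − 62.72 = 35.28 → 35
  G: 219 − 140.16 = 78.84 → 79
  B: 15 + 0.64×(0−15) = 15 − 9.6 = 5.4 → 5
  → #234F05

#6CBD34, #234F05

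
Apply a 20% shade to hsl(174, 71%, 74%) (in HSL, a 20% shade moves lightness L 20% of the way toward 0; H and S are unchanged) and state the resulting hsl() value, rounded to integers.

L moves 20% from 74 toward 0: 74 − 14.8 = 59.2 → 59.
H and S are unchanged.

hsl(174, 71%, 59%)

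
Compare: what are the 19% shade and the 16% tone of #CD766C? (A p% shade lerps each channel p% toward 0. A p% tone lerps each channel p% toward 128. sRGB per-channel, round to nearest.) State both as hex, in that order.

#CD766C is rgb(205, 118, 108).
19% shade:
  R: 205 − 38.95 = 166.05 → 166
  G: 118 + 0.19×(0−118) = 118 − 22.42 = 95.58 → 96
  B: 108 + 0.19×(0−108) = 108 − 20.52 = 87.48 → 87
  → #A66057
16% tone:
  R: 205 + 0.16×(128−205) = 205 − 12.32 = 192.68 → 193
  G: 118 + 0.16×(128−118) = 118 + 1.6 = 119.6 → 120
  B: 108 + 0.16×(128−108) = 108 + 3.2 = 111.2 → 111
  → #C1786F

#A66057, #C1786F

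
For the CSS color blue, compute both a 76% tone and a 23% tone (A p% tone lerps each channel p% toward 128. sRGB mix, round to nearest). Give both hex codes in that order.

#61619E, #1D1DE2

CSS blue is rgb(0, 0, 255).
76% tone:
  R: 0 + 97.28 = 97.28 → 97
  G: 0 + 97.28 = 97.28 → 97
  B: 255 + 0.76×(128−255) = 255 − 96.52 = 158.48 → 158
  → #61619E
23% tone:
  R: 0 + 0.23×(128−0) = 0 + 29.44 = 29.44 → 29
  G: 0 + 29.44 = 29.44 → 29
  B: 255 − 29.21 = 225.79 → 226
  → #1D1DE2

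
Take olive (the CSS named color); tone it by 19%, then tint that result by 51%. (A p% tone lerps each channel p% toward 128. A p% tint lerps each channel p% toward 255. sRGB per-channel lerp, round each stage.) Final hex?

#C1C18E

CSS olive is rgb(128, 128, 0).
Lerp each channel 19% toward 128:
  R: 128 + 0.19×(128−128) = 128 + 0 = 128 → 128
  G: 128 + 0 = 128 → 128
  B: 0 + 0.19×(128−0) = 0 + 24.32 = 24.32 → 24
After the tone: rgb(128, 128, 24) = #808018.
Lerp each channel 51% toward 255:
  R: 128 + 0.51×(255−128) = 128 + 64.77 = 192.77 → 193
  G: 128 + 0.51×(255−128) = 128 + 64.77 = 192.77 → 193
  B: 24 + 0.51×(255−24) = 24 + 117.81 = 141.81 → 142
rgb(193, 193, 142) = #C1C18E.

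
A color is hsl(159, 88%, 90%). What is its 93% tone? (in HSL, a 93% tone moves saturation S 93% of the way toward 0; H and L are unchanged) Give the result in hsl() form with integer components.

hsl(159, 6%, 90%)

S moves 93% from 88 toward 0: 88 − 81.84 = 6.16 → 6.
H and L are unchanged.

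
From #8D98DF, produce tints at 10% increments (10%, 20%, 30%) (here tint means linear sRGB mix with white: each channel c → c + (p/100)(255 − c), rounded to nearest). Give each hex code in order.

#8D98DF is rgb(141, 152, 223).
10%: (141 + 11.4 = 152.4→152, 152 + 10.3 = 162.3→162, 223 + 3.2 = 226.2→226) → #98A2E2
20%: (141 + 22.8 = 163.8→164, 152 + 20.6 = 172.6→173, 223 + 6.4 = 229.4→229) → #A4ADE5
30%: (141 + 34.2 = 175.2→175, 152 + 30.9 = 182.9→183, 223 + 9.6 = 232.6→233) → #AFB7E9

#98A2E2, #A4ADE5, #AFB7E9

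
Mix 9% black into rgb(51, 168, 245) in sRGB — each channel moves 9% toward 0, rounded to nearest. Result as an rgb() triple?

rgb(46, 153, 223)

Lerp each channel 9% toward 0:
  R: 51 + 0.09×(0−51) = 51 − 4.59 = 46.41 → 46
  G: 168 − 15.12 = 152.88 → 153
  B: 245 + 0.09×(0−245) = 245 − 22.05 = 222.95 → 223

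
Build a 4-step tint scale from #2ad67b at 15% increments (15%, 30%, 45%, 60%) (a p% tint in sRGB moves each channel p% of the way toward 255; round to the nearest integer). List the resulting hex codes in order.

#2ad67b is rgb(42, 214, 123).
15%: (42 + 31.95 = 73.95→74, 214 + 6.15 = 220.15→220, 123 + 19.8 = 142.8→143) → #4adc8f
30%: (42 + 63.9 = 105.9→106, 214 + 12.3 = 226.3→226, 123 + 39.6 = 162.6→163) → #6ae2a3
45%: (42 + 95.85 = 137.85→138, 214 + 18.45 = 232.45→232, 123 + 59.4 = 182.4→182) → #8ae8b6
60%: (42 + 127.8 = 169.8→170, 214 + 24.6 = 238.6→239, 123 + 79.2 = 202.2→202) → #aaefca

#4adc8f, #6ae2a3, #8ae8b6, #aaefca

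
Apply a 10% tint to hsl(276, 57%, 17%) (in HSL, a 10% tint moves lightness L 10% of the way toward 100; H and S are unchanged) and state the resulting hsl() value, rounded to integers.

L moves 10% from 17 toward 100: 17 + 8.3 = 25.3 → 25.
H and S are unchanged.

hsl(276, 57%, 25%)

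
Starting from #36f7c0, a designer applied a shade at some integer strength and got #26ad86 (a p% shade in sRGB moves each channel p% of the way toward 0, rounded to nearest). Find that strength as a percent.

#36f7c0 is rgb(54, 247, 192); #26ad86 is rgb(38, 173, 134).
On the G channel (widest range): 173 ≈ 247 + (p/100)(0 − 247), so p ≈ 100×(173 − 247)/(0 − 247) = -7400/-247 = 29.96.
p = 30 reproduces all three channels after rounding.

30%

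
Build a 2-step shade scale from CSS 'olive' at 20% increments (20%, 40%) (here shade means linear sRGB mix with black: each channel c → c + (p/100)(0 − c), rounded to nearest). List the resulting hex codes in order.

CSS olive is rgb(128, 128, 0).
20%: (128 − 25.6 = 102.4→102, 128 − 25.6 = 102.4→102, 0→0) → #666600
40%: (128 − 51.2 = 76.8→77, 128 − 51.2 = 76.8→77, 0→0) → #4d4d00

#666600, #4d4d00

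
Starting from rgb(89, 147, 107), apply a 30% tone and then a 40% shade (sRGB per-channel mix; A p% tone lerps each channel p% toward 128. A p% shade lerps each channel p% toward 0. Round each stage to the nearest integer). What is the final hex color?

#3D5544

Per channel, c → c + 0.3(128 − c):
  R: 89 + 0.3×(128−89) = 89 + 11.7 = 100.7 → 101
  G: 147 − 5.7 = 141.3 → 141
  B: 107 + 6.3 = 113.3 → 113
After the tone: rgb(101, 141, 113) = #658D71.
A 40% shade moves each channel 40% toward 0:
  R: 101 − 40.4 = 60.6 → 61
  G: 141 − 56.4 = 84.6 → 85
  B: 113 − 45.2 = 67.8 → 68
rgb(61, 85, 68) = #3D5544.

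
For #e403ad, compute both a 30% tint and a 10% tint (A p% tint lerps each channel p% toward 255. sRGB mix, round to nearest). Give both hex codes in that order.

#e403ad is rgb(228, 3, 173).
30% tint:
  R: 228 + 8.1 = 236.1 → 236
  G: 3 + 0.3×(255−3) = 3 + 75.6 = 78.6 → 79
  B: 173 + 0.3×(255−173) = 173 + 24.6 = 197.6 → 198
  → #ec4fc6
10% tint:
  R: 228 + 2.7 = 230.7 → 231
  G: 3 + 0.1×(255−3) = 3 + 25.2 = 28.2 → 28
  B: 173 + 0.1×(255−173) = 173 + 8.2 = 181.2 → 181
  → #e71cb5

#ec4fc6, #e71cb5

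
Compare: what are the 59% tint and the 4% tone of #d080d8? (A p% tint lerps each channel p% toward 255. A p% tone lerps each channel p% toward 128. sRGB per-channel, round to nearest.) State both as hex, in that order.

#eccbef, #cd80d4

#d080d8 is rgb(208, 128, 216).
59% tint:
  R: 208 + 0.59×(255−208) = 208 + 27.73 = 235.73 → 236
  G: 128 + 0.59×(255−128) = 128 + 74.93 = 202.93 → 203
  B: 216 + 23.01 = 239.01 → 239
  → #eccbef
4% tone:
  R: 208 − 3.2 = 204.8 → 205
  G: 128 + 0 = 128 → 128
  B: 216 + 0.04×(128−216) = 216 − 3.52 = 212.48 → 212
  → #cd80d4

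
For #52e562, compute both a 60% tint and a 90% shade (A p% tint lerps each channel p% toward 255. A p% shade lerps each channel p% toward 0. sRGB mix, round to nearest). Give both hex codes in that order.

#baf5c0, #08170a

#52e562 is rgb(82, 229, 98).
60% tint:
  R: 82 + 0.6×(255−82) = 82 + 103.8 = 185.8 → 186
  G: 229 + 0.6×(255−229) = 229 + 15.6 = 244.6 → 245
  B: 98 + 94.2 = 192.2 → 192
  → #baf5c0
90% shade:
  R: 82 + 0.9×(0−82) = 82 − 73.8 = 8.2 → 8
  G: 229 + 0.9×(0−229) = 229 − 206.1 = 22.9 → 23
  B: 98 − 88.2 = 9.8 → 10
  → #08170a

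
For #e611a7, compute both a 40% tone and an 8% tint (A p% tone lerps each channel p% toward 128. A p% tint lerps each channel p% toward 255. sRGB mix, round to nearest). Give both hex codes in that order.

#bd3d97, #e824ae

#e611a7 is rgb(230, 17, 167).
40% tone:
  R: 230 − 40.8 = 189.2 → 189
  G: 17 + 0.4×(128−17) = 17 + 44.4 = 61.4 → 61
  B: 167 + 0.4×(128−167) = 167 − 15.6 = 151.4 → 151
  → #bd3d97
8% tint:
  R: 230 + 2 = 232 → 232
  G: 17 + 0.08×(255−17) = 17 + 19.04 = 36.04 → 36
  B: 167 + 7.04 = 174.04 → 174
  → #e824ae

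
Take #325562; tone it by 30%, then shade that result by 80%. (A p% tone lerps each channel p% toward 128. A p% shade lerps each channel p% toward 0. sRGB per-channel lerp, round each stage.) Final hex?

#0F1415

#325562 is rgb(50, 85, 98).
Per channel, c → c + 0.3(128 − c):
  R: 50 + 23.4 = 73.4 → 73
  G: 85 + 0.3×(128−85) = 85 + 12.9 = 97.9 → 98
  B: 98 + 0.3×(128−98) = 98 + 9 = 107 → 107
After the tone: rgb(73, 98, 107) = #49626B.
An 80% shade moves each channel 80% toward 0:
  R: 73 + 0.8×(0−73) = 73 − 58.4 = 14.6 → 15
  G: 98 − 78.4 = 19.6 → 20
  B: 107 + 0.8×(0−107) = 107 − 85.6 = 21.4 → 21
rgb(15, 20, 21) = #0F1415.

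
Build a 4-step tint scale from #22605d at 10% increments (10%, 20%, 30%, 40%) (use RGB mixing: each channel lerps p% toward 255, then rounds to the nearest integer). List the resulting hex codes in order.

#22605d is rgb(34, 96, 93).
10%: (34 + 22.1 = 56.1→56, 96 + 15.9 = 111.9→112, 93 + 16.2 = 109.2→109) → #38706d
20%: (34 + 44.2 = 78.2→78, 96 + 31.8 = 127.8→128, 93 + 32.4 = 125.4→125) → #4e807d
30%: (34 + 66.3 = 100.3→100, 96 + 47.7 = 143.7→144, 93 + 48.6 = 141.6→142) → #64908e
40%: (34 + 88.4 = 122.4→122, 96 + 63.6 = 159.6→160, 93 + 64.8 = 157.8→158) → #7aa09e

#38706d, #4e807d, #64908e, #7aa09e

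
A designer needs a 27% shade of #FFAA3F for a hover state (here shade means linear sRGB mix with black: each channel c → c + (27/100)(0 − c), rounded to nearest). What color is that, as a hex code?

#BA7C2E

#FFAA3F is rgb(255, 170, 63).
Lerp each channel 27% toward 0:
  R: 255 + 0.27×(0−255) = 255 − 68.85 = 186.15 → 186
  G: 170 − 45.9 = 124.1 → 124
  B: 63 − 17.01 = 45.99 → 46
rgb(186, 124, 46) = #BA7C2E.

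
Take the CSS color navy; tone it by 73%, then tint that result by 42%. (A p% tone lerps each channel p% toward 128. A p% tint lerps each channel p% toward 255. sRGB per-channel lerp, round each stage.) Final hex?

CSS navy is rgb(0, 0, 128).
A 73% tone moves each channel 73% toward 128:
  R: 0 + 0.73×(128−0) = 0 + 93.44 = 93.44 → 93
  G: 0 + 0.73×(128−0) = 0 + 93.44 = 93.44 → 93
  B: 128 + 0.73×(128−128) = 128 + 0 = 128 → 128
After the tone: rgb(93, 93, 128) = #5D5D80.
Per channel, c → c + 0.42(255 − c):
  R: 93 + 0.42×(255−93) = 93 + 68.04 = 161.04 → 161
  G: 93 + 68.04 = 161.04 → 161
  B: 128 + 0.42×(255−128) = 128 + 53.34 = 181.34 → 181
rgb(161, 161, 181) = #A1A1B5.

#A1A1B5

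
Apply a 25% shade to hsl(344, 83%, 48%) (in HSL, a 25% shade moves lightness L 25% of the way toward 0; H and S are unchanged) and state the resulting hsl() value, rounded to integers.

hsl(344, 83%, 36%)

L moves 25% from 48 toward 0: 48 − 12 = 36 → 36.
H and S are unchanged.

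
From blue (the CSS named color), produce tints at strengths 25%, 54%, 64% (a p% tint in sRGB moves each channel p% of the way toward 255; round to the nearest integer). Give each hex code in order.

#4040FF, #8A8AFF, #A3A3FF

CSS blue is rgb(0, 0, 255).
25%: (0 + 63.75 = 63.75→64, 0 + 63.75 = 63.75→64, 255→255) → #4040FF
54%: (0 + 137.7 = 137.7→138, 0 + 137.7 = 137.7→138, 255→255) → #8A8AFF
64%: (0 + 163.2 = 163.2→163, 0 + 163.2 = 163.2→163, 255→255) → #A3A3FF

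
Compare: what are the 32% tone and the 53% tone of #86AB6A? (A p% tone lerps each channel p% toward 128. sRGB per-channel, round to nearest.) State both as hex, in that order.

#86AB6A is rgb(134, 171, 106).
32% tone:
  R: 134 + 0.32×(128−134) = 134 − 1.92 = 132.08 → 132
  G: 171 − 13.76 = 157.24 → 157
  B: 106 + 0.32×(128−106) = 106 + 7.04 = 113.04 → 113
  → #849D71
53% tone:
  R: 134 + 0.53×(128−134) = 134 − 3.18 = 130.82 → 131
  G: 171 − 22.79 = 148.21 → 148
  B: 106 + 0.53×(128−106) = 106 + 11.66 = 117.66 → 118
  → #839476

#849D71, #839476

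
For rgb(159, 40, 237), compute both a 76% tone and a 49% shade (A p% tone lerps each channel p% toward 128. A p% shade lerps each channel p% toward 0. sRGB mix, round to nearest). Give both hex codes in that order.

76% tone:
  R: 159 − 23.56 = 135.44 → 135
  G: 40 + 66.88 = 106.88 → 107
  B: 237 + 0.76×(128−237) = 237 − 82.84 = 154.16 → 154
  → #876B9A
49% shade:
  R: 159 + 0.49×(0−159) = 159 − 77.91 = 81.09 → 81
  G: 40 + 0.49×(0−40) = 40 − 19.6 = 20.4 → 20
  B: 237 − 116.13 = 120.87 → 121
  → #511479

#876B9A, #511479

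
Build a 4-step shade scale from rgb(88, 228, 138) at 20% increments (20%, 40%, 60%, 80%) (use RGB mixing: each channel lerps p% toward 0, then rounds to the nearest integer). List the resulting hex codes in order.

#46B66E, #358953, #235B37, #122E1C

20%: (88 − 17.6 = 70.4→70, 228 − 45.6 = 182.4→182, 138 − 27.6 = 110.4→110) → #46B66E
40%: (88 − 35.2 = 52.8→53, 228 − 91.2 = 136.8→137, 138 − 55.2 = 82.8→83) → #358953
60%: (88 − 52.8 = 35.2→35, 228 − 136.8 = 91.2→91, 138 − 82.8 = 55.2→55) → #235B37
80%: (88 − 70.4 = 17.6→18, 228 − 182.4 = 45.6→46, 138 − 110.4 = 27.6→28) → #122E1C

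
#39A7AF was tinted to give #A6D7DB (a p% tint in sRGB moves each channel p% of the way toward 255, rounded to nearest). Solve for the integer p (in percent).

55%

#39A7AF is rgb(57, 167, 175); #A6D7DB is rgb(166, 215, 219).
On the R channel (widest range): 166 ≈ 57 + (p/100)(255 − 57), so p ≈ 100×(166 − 57)/(255 − 57) = 10900/198 = 55.05.
p = 55 reproduces all three channels after rounding.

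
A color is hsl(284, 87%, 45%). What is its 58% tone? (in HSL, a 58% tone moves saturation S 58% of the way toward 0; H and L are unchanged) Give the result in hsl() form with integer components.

S moves 58% from 87 toward 0: 87 − 50.46 = 36.54 → 37.
H and L are unchanged.

hsl(284, 37%, 45%)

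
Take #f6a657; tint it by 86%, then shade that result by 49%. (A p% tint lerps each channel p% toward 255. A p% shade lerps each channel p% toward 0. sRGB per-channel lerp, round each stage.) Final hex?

#f6a657 is rgb(246, 166, 87).
Per channel, c → c + 0.86(255 − c):
  R: 246 + 0.86×(255−246) = 246 + 7.74 = 253.74 → 254
  G: 166 + 76.54 = 242.54 → 243
  B: 87 + 0.86×(255−87) = 87 + 144.48 = 231.48 → 231
After the tint: rgb(254, 243, 231) = #fef3e7.
Lerp each channel 49% toward 0:
  R: 254 + 0.49×(0−254) = 254 − 124.46 = 129.54 → 130
  G: 243 − 119.07 = 123.93 → 124
  B: 231 + 0.49×(0−231) = 231 − 113.19 = 117.81 → 118
rgb(130, 124, 118) = #827c76.

#827c76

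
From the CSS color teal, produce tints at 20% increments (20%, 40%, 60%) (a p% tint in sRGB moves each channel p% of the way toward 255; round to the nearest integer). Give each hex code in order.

#339999, #66b3b3, #99cccc

CSS teal is rgb(0, 128, 128).
20%: (0 + 51 = 51→51, 128 + 25.4 = 153.4→153, 128 + 25.4 = 153.4→153) → #339999
40%: (0 + 102 = 102→102, 128 + 50.8 = 178.8→179, 128 + 50.8 = 178.8→179) → #66b3b3
60%: (0 + 153 = 153→153, 128 + 76.2 = 204.2→204, 128 + 76.2 = 204.2→204) → #99cccc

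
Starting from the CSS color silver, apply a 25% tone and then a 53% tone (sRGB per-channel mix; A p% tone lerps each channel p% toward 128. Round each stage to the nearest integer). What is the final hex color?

CSS silver is rgb(192, 192, 192).
Per channel, c → c + 0.25(128 − c):
  R: 192 + 0.25×(128−192) = 192 − 16 = 176 → 176
  G: 192 + 0.25×(128−192) = 192 − 16 = 176 → 176
  B: 192 + 0.25×(128−192) = 192 − 16 = 176 → 176
After the tone: rgb(176, 176, 176) = #B0B0B0.
A 53% tone moves each channel 53% toward 128:
  R: 176 + 0.53×(128−176) = 176 − 25.44 = 150.56 → 151
  G: 176 + 0.53×(128−176) = 176 − 25.44 = 150.56 → 151
  B: 176 + 0.53×(128−176) = 176 − 25.44 = 150.56 → 151
rgb(151, 151, 151) = #979797.

#979797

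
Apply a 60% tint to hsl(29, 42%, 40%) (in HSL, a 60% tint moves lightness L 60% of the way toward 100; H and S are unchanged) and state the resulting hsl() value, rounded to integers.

hsl(29, 42%, 76%)

L moves 60% from 40 toward 100: 40 + 36 = 76 → 76.
H and S are unchanged.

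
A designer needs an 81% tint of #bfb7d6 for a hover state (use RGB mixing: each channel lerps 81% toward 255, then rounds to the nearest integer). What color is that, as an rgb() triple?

rgb(243, 241, 247)

#bfb7d6 is rgb(191, 183, 214).
An 81% tint moves each channel 81% toward 255:
  R: 191 + 51.84 = 242.84 → 243
  G: 183 + 58.32 = 241.32 → 241
  B: 214 + 0.81×(255−214) = 214 + 33.21 = 247.21 → 247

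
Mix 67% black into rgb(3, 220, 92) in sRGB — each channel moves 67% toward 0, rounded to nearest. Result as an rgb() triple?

Lerp each channel 67% toward 0:
  R: 3 + 0.67×(0−3) = 3 − 2.01 = 0.99 → 1
  G: 220 − 147.4 = 72.6 → 73
  B: 92 + 0.67×(0−92) = 92 − 61.64 = 30.36 → 30

rgb(1, 73, 30)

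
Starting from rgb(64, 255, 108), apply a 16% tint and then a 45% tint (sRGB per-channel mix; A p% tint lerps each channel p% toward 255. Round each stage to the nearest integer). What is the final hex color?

#A7FFBB

A 16% tint moves each channel 16% toward 255:
  R: 64 + 0.16×(255−64) = 64 + 30.56 = 94.56 → 95
  G: 255 + 0.16×(255−255) = 255 + 0 = 255 → 255
  B: 108 + 23.52 = 131.52 → 132
After the tint: rgb(95, 255, 132) = #5FFF84.
Per channel, c → c + 0.45(255 − c):
  R: 95 + 72 = 167 → 167
  G: 255 + 0.45×(255−255) = 255 + 0 = 255 → 255
  B: 132 + 0.45×(255−132) = 132 + 55.35 = 187.35 → 187
rgb(167, 255, 187) = #A7FFBB.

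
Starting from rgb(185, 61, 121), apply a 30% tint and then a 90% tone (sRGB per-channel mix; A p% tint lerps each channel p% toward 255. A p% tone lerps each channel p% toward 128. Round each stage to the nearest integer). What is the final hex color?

#887F83

Lerp each channel 30% toward 255:
  R: 185 + 21 = 206 → 206
  G: 61 + 0.3×(255−61) = 61 + 58.2 = 119.2 → 119
  B: 121 + 40.2 = 161.2 → 161
After the tint: rgb(206, 119, 161) = #CE77A1.
A 90% tone moves each channel 90% toward 128:
  R: 206 + 0.9×(128−206) = 206 − 70.2 = 135.8 → 136
  G: 119 + 0.9×(128−119) = 119 + 8.1 = 127.1 → 127
  B: 161 + 0.9×(128−161) = 161 − 29.7 = 131.3 → 131
rgb(136, 127, 131) = #887F83.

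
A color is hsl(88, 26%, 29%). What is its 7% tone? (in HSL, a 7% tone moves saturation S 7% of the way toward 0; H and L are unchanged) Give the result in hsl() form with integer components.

hsl(88, 24%, 29%)

S moves 7% from 26 toward 0: 26 − 1.82 = 24.18 → 24.
H and L are unchanged.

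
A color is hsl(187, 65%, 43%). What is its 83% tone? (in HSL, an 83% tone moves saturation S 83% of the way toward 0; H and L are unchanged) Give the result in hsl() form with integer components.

S moves 83% from 65 toward 0: 65 − 53.95 = 11.05 → 11.
H and L are unchanged.

hsl(187, 11%, 43%)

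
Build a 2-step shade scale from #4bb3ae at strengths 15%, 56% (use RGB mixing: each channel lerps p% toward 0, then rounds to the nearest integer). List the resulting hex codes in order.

#409894, #214f4d

#4bb3ae is rgb(75, 179, 174).
15%: (75 − 11.25 = 63.75→64, 179 − 26.85 = 152.15→152, 174 − 26.1 = 147.9→148) → #409894
56%: (75 − 42 = 33→33, 179 − 100.24 = 78.76→79, 174 − 97.44 = 76.56→77) → #214f4d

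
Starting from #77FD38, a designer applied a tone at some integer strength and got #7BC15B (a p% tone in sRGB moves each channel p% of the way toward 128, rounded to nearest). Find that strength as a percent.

48%

#77FD38 is rgb(119, 253, 56); #7BC15B is rgb(123, 193, 91).
On the G channel (widest range): 193 ≈ 253 + (p/100)(128 − 253), so p ≈ 100×(193 − 253)/(128 − 253) = -6000/-125 = 48.00.
p = 48 reproduces all three channels after rounding.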